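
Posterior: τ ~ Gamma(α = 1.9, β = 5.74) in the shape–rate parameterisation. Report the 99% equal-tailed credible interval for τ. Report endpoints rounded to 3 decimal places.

Posterior: Gamma(shape 1.9, rate 5.74).
Equal-tailed 99% interval: Gamma(1.9, 5.74) quantiles at 0.005 and 0.995.
Posterior mean ≈ 0.331, SD ≈ 0.240; a Normal approximation gives roughly [-0.288, 0.950].
Exact: lower = 0.015; upper = 1.260.

[0.015, 1.260]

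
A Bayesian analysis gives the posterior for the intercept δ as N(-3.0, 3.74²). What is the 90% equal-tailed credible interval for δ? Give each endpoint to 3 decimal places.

The posterior is symmetric, so the 90% equal-tailed interval is δ = -3.0 ± z·3.74 with z = 1.645.
Half-width: 1.645 × 3.74 = 6.152.
-3.0 − 6.152 = -9.152; -3.0 + 6.152 = 3.152.

[-9.152, 3.152]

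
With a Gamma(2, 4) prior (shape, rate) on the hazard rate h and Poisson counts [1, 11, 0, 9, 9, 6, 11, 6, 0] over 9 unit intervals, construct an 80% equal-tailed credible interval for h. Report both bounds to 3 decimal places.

Posterior: Gamma(2+53, 4+9) = Gamma(55, 13) (shape, rate).
Equal-tailed 80% interval: Gamma(55, 13) quantiles at 0.1 and 0.9.
Posterior mean ≈ 4.231, SD ≈ 0.570; a Normal approximation gives roughly [3.500, 4.962].
Exact: lower = 3.518; upper = 4.976.

[3.518, 4.976]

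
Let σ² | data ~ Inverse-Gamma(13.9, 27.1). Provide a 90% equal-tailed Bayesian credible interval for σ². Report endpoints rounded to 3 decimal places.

Inverse-Gamma(13.9, 27.1) quantiles: F⁻¹(0.05) and F⁻¹(0.95).
Equivalently, 1/σ² ~ Gamma(13.9, rate = 27.1); invert its 0.95 and 0.05 quantiles.
Posterior mean ≈ 2.101, SD ≈ 0.609; a Normal approximation gives roughly [1.099, 3.102].
Exact: lower = 1.319; upper = 3.232.

[1.319, 3.232]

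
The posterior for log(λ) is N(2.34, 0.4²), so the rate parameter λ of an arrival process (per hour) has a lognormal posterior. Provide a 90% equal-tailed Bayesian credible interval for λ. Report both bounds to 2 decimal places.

[5.38, 20.04]

On the log scale the 90% interval is 2.34 ± 1.645 × 0.4 = [1.6821, 2.9979].
Exponentiate: [e^1.6821, e^2.9979] = [5.38, 20.04].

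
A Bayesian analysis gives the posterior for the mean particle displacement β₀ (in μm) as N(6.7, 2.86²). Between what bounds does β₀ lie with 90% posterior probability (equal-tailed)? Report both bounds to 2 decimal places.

[2.00, 11.40]

The posterior is symmetric, so the 90% equal-tailed interval is β₀ = 6.7 ± z·2.86 with z = 1.645.
Half-width: 1.645 × 2.86 = 4.70.
6.7 − 4.70 = 2.00; 6.7 + 4.70 = 11.40.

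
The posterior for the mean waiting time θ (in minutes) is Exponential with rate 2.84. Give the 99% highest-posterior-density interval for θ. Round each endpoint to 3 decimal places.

[0.000, 1.622]

The exponential density is strictly decreasing on [0, ∞), so the HPD interval is anchored at 0: [0, q] with P(θ ≤ q) = 0.99.
q = −ln(1 − 0.99) / 2.84 = 4.6052 / 2.84 = 1.622.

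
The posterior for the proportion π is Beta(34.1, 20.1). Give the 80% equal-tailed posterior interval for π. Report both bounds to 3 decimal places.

[0.544, 0.712]

Posterior: Beta(34.1, 20.1).
Equal-tailed 80% interval: the 0.1 and 0.9 quantiles of Beta(34.1, 20.1).
Posterior mean ≈ 0.629, SD ≈ 0.065; a Normal approximation gives roughly [0.546, 0.712].
Exact: F⁻¹(0.1) = 0.544; F⁻¹(0.9) = 0.712.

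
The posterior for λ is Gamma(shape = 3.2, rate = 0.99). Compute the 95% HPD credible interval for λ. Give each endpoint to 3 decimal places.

[0.380, 6.785]

The posterior is unimodal and skewed, so the HPD interval has equal density at both endpoints and is the shortest 95% interval.
Solving f(0.380) = f(6.785) with F(6.785) − F(0.380) = 0.95 gives [0.380, 6.785].
For comparison, the equal-tailed interval is [0.714, 7.616]; the HPD is narrower and shifted toward the mode.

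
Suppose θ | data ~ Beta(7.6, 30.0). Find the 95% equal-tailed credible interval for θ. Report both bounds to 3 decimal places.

Posterior: Beta(7.6, 30.0).
Equal-tailed 95% interval: the 0.025 and 0.975 quantiles of Beta(7.6, 30.0).
Posterior mean ≈ 0.202, SD ≈ 0.065; a Normal approximation gives roughly [0.075, 0.329].
Exact: F⁻¹(0.025) = 0.092; F⁻¹(0.975) = 0.342.

[0.092, 0.342]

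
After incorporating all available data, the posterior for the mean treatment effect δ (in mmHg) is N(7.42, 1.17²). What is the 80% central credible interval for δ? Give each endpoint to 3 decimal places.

The posterior is symmetric, so the 80% equal-tailed interval is δ = 7.42 ± z·1.17 with z = 1.282.
Half-width: 1.282 × 1.17 = 1.499.
7.42 − 1.499 = 5.921; 7.42 + 1.499 = 8.919.

[5.921, 8.919]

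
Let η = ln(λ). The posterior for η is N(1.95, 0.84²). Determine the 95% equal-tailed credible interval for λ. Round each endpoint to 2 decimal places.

On the log scale the 95% interval is 1.95 ± 1.960 × 0.84 = [0.3036, 3.5964].
Exponentiate: [e^0.3036, e^3.5964] = [1.35, 36.47].

[1.35, 36.47]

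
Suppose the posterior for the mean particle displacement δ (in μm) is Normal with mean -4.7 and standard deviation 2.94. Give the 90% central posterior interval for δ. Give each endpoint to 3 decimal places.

The posterior is symmetric, so the 90% equal-tailed interval is δ = -4.7 ± z·2.94 with z = 1.645.
Half-width: 1.645 × 2.94 = 4.836.
-4.7 − 4.836 = -9.536; -4.7 + 4.836 = 0.136.

[-9.536, 0.136]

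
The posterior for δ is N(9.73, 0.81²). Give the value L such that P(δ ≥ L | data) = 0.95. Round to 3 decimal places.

8.398

Need L with P(δ ≥ L) = 0.95: L = 9.73 − z_{0.05}·0.81.
z = 1.645; L = 9.73 − 1.645 × 0.81 = 8.398.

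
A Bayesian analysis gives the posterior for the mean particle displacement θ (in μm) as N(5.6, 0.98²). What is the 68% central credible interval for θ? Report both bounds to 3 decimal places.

The posterior is symmetric, so the 68% equal-tailed interval is θ = 5.6 ± z·0.98 with z = 0.994.
Half-width: 0.994 × 0.98 = 0.975.
5.6 − 0.975 = 4.625; 5.6 + 0.975 = 6.575.

[4.625, 6.575]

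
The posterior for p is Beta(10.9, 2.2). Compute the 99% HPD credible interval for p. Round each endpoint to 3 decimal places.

The posterior is unimodal and skewed, so the HPD interval has equal density at both endpoints and is the shortest 99% interval.
Solving f(0.541) = f(0.997) with F(0.997) − F(0.541) = 0.99 gives [0.541, 0.997].
For comparison, the equal-tailed interval is [0.505, 0.988]; the HPD is narrower and shifted toward the mode.

[0.541, 0.997]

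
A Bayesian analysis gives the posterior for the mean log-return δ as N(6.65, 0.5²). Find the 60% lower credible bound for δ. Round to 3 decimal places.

Need L with P(δ ≥ L) = 0.60: L = 6.65 − z_{0.4}·0.5.
z = 0.253; L = 6.65 − 0.253 × 0.5 = 6.523.

6.523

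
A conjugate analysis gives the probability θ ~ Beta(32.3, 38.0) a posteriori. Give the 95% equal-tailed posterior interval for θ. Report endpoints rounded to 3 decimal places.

[0.345, 0.576]

Posterior: Beta(32.3, 38.0).
Equal-tailed 95% interval: the 0.025 and 0.975 quantiles of Beta(32.3, 38.0).
Posterior mean ≈ 0.459, SD ≈ 0.059; a Normal approximation gives roughly [0.344, 0.575].
Exact: F⁻¹(0.025) = 0.345; F⁻¹(0.975) = 0.576.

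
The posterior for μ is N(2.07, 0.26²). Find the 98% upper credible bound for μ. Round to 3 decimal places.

Need U with P(μ ≤ U) = 0.98: U = 2.07 + z_{0.02}·0.26.
z = 2.054; U = 2.07 + 2.054 × 0.26 = 2.604.

2.604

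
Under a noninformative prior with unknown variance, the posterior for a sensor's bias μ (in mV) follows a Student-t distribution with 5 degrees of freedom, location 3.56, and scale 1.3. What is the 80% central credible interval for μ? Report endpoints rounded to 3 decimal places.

The t_5 distribution is symmetric; the 80% interval is 3.56 ± t·1.3 with t_{0.9,5} = 1.476.
Half-width: 1.476 × 1.3 = 1.919.
3.56 − 1.919 = 1.641; 3.56 + 1.919 = 5.479.

[1.641, 5.479]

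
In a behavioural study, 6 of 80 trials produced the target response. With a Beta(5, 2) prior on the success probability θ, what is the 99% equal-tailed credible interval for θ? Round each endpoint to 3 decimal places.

Posterior: Beta(5+6, 2+74) = Beta(11, 76).
Equal-tailed 99% interval: the 0.005 and 0.995 quantiles of Beta(11, 76).
Posterior mean ≈ 0.126, SD ≈ 0.035; a Normal approximation gives roughly [0.035, 0.218].
Exact: F⁻¹(0.005) = 0.052; F⁻¹(0.995) = 0.233.

[0.052, 0.233]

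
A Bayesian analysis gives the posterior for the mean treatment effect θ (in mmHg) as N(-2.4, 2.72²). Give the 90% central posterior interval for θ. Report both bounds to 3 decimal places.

[-6.874, 2.074]

The posterior is symmetric, so the 90% equal-tailed interval is θ = -2.4 ± z·2.72 with z = 1.645.
Half-width: 1.645 × 2.72 = 4.474.
-2.4 − 4.474 = -6.874; -2.4 + 4.474 = 2.074.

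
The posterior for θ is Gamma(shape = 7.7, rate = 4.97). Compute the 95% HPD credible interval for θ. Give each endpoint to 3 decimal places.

The posterior is unimodal and skewed, so the HPD interval has equal density at both endpoints and is the shortest 95% interval.
Solving f(0.560) = f(2.661) with F(2.661) − F(0.560) = 0.95 gives [0.560, 2.661].
For comparison, the equal-tailed interval is [0.656, 2.820]; the HPD is narrower and shifted toward the mode.

[0.560, 2.661]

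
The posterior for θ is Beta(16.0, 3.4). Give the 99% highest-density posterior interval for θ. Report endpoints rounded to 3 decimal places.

The posterior is unimodal and skewed, so the HPD interval has equal density at both endpoints and is the shortest 99% interval.
Solving f(0.584) = f(0.984) with F(0.984) − F(0.584) = 0.99 gives [0.584, 0.984].
For comparison, the equal-tailed interval is [0.559, 0.973]; the HPD is narrower and shifted toward the mode.

[0.584, 0.984]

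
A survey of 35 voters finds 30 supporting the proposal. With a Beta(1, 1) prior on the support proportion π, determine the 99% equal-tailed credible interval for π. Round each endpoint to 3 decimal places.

Posterior: Beta(1+30, 1+5) = Beta(31, 6).
Equal-tailed 99% interval: the 0.005 and 0.995 quantiles of Beta(31, 6).
Posterior mean ≈ 0.838, SD ≈ 0.060; a Normal approximation gives roughly [0.684, 0.992].
Exact: F⁻¹(0.005) = 0.654; F⁻¹(0.995) = 0.955.

[0.654, 0.955]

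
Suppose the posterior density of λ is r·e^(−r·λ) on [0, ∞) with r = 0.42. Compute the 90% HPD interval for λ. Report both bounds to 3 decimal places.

[0.000, 5.482]

The exponential density is strictly decreasing on [0, ∞), so the HPD interval is anchored at 0: [0, q] with P(λ ≤ q) = 0.90.
q = −ln(1 − 0.90) / 0.42 = 2.3026 / 0.42 = 5.482.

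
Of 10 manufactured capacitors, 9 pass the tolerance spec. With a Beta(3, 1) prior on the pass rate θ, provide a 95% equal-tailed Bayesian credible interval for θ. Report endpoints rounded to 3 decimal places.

[0.640, 0.981]

Posterior: Beta(3+9, 1+1) = Beta(12, 2).
Equal-tailed 95% interval: the 0.025 and 0.975 quantiles of Beta(12, 2).
Posterior mean ≈ 0.857, SD ≈ 0.090; a Normal approximation gives roughly [0.680, 1.034].
Exact: F⁻¹(0.025) = 0.640; F⁻¹(0.975) = 0.981.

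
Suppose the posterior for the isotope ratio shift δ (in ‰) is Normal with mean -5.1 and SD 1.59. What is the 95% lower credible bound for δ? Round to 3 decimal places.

Need L with P(δ ≥ L) = 0.95: L = -5.1 − z_{0.05}·1.59.
z = 1.645; L = -5.1 − 1.645 × 1.59 = -7.715.

-7.715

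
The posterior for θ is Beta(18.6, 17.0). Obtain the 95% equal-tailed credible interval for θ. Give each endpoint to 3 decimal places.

Posterior: Beta(18.6, 17.0).
Equal-tailed 95% interval: the 0.025 and 0.975 quantiles of Beta(18.6, 17.0).
Posterior mean ≈ 0.522, SD ≈ 0.083; a Normal approximation gives roughly [0.361, 0.684].
Exact: F⁻¹(0.025) = 0.360; F⁻¹(0.975) = 0.682.

[0.360, 0.682]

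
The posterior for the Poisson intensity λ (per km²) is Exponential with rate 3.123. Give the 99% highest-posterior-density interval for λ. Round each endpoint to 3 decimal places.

The exponential density is strictly decreasing on [0, ∞), so the HPD interval is anchored at 0: [0, q] with P(λ ≤ q) = 0.99.
q = −ln(1 − 0.99) / 3.123 = 4.6052 / 3.123 = 1.475.

[0.000, 1.475]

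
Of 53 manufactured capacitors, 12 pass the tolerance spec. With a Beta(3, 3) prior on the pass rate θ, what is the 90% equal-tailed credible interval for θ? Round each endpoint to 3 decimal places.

Posterior: Beta(3+12, 3+41) = Beta(15, 44).
Equal-tailed 90% interval: the 0.05 and 0.95 quantiles of Beta(15, 44).
Posterior mean ≈ 0.254, SD ≈ 0.056; a Normal approximation gives roughly [0.162, 0.347].
Exact: F⁻¹(0.05) = 0.167; F⁻¹(0.95) = 0.351.

[0.167, 0.351]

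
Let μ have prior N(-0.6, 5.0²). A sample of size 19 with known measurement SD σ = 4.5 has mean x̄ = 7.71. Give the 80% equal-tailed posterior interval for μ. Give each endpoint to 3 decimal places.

Posterior precision = 1/5.0² + 19/4.5² = 0.0400 + 0.9383 = 0.9783, so posterior SD = 1.0110.
Posterior mean = (-0.6/5.0² + 19·7.71/4.5²) / 0.9783 = 7.3702.
Interval: 7.3702 ± 1.282 × 1.0110 → [6.075, 8.666].

[6.075, 8.666]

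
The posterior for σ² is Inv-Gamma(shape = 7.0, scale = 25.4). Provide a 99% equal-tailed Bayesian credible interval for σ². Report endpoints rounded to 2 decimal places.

Inverse-Gamma(7.0, 25.4) quantiles: F⁻¹(0.005) and F⁻¹(0.995).
Equivalently, 1/σ² ~ Gamma(7.0, rate = 25.4); invert its 0.995 and 0.005 quantiles.
Posterior mean ≈ 4.23, SD ≈ 1.89; a Normal approximation gives roughly [-0.64, 9.11].
Exact: lower = 1.62; upper = 12.47.

[1.62, 12.47]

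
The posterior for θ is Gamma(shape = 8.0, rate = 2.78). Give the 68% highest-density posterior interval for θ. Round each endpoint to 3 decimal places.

The posterior is unimodal and skewed, so the HPD interval has equal density at both endpoints and is the shortest 68% interval.
Solving f(1.678) = f(3.601) with F(3.601) − F(1.678) = 0.68 gives [1.678, 3.601].
For comparison, the equal-tailed interval is [1.886, 3.867]; the HPD is narrower and shifted toward the mode.

[1.678, 3.601]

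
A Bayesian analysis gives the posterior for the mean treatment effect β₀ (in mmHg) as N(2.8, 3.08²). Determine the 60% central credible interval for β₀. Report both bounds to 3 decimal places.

[0.208, 5.392]

The posterior is symmetric, so the 60% equal-tailed interval is β₀ = 2.8 ± z·3.08 with z = 0.842.
Half-width: 0.842 × 3.08 = 2.592.
2.8 − 2.592 = 0.208; 2.8 + 2.592 = 5.392.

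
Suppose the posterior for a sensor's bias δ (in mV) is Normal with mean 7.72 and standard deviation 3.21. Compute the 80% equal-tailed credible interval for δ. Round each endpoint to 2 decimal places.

The posterior is symmetric, so the 80% equal-tailed interval is δ = 7.72 ± z·3.21 with z = 1.282.
Half-width: 1.282 × 3.21 = 4.11.
7.72 − 4.11 = 3.61; 7.72 + 4.11 = 11.83.

[3.61, 11.83]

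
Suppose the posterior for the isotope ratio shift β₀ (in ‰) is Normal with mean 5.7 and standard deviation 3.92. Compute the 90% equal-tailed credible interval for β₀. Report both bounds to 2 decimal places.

[-0.75, 12.15]

The posterior is symmetric, so the 90% equal-tailed interval is β₀ = 5.7 ± z·3.92 with z = 1.645.
Half-width: 1.645 × 3.92 = 6.45.
5.7 − 6.45 = -0.75; 5.7 + 6.45 = 12.15.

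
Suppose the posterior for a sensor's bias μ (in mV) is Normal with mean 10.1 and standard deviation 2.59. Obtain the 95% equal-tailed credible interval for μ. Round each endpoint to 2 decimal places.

The posterior is symmetric, so the 95% equal-tailed interval is μ = 10.1 ± z·2.59 with z = 1.960.
Half-width: 1.960 × 2.59 = 5.08.
10.1 − 5.08 = 5.02; 10.1 + 5.08 = 15.18.

[5.02, 15.18]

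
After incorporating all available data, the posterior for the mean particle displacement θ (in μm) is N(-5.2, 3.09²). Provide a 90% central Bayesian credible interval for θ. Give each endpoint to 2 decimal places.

[-10.28, -0.12]

The posterior is symmetric, so the 90% equal-tailed interval is θ = -5.2 ± z·3.09 with z = 1.645.
Half-width: 1.645 × 3.09 = 5.08.
-5.2 − 5.08 = -10.28; -5.2 + 5.08 = -0.12.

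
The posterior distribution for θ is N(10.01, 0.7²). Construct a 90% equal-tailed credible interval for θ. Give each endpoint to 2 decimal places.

The posterior is symmetric, so the 90% equal-tailed interval is θ = 10.01 ± z·0.7 with z = 1.645.
Half-width: 1.645 × 0.7 = 1.15.
10.01 − 1.15 = 8.86; 10.01 + 1.15 = 11.16.

[8.86, 11.16]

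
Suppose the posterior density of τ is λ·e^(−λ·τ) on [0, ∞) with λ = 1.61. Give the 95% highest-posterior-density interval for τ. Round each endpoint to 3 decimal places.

The exponential density is strictly decreasing on [0, ∞), so the HPD interval is anchored at 0: [0, q] with P(τ ≤ q) = 0.95.
q = −ln(1 − 0.95) / 1.61 = 2.9957 / 1.61 = 1.861.

[0.000, 1.861]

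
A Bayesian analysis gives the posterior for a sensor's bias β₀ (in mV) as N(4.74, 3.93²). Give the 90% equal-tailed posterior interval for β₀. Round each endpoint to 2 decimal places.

The posterior is symmetric, so the 90% equal-tailed interval is β₀ = 4.74 ± z·3.93 with z = 1.645.
Half-width: 1.645 × 3.93 = 6.46.
4.74 − 6.46 = -1.72; 4.74 + 6.46 = 11.20.

[-1.72, 11.20]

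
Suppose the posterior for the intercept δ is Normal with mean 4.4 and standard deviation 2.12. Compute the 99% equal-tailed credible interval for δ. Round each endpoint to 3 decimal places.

[-1.061, 9.861]

The posterior is symmetric, so the 99% equal-tailed interval is δ = 4.4 ± z·2.12 with z = 2.576.
Half-width: 2.576 × 2.12 = 5.461.
4.4 − 5.461 = -1.061; 4.4 + 5.461 = 9.861.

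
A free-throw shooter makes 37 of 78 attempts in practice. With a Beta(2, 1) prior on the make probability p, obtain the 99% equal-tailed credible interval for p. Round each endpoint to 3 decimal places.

Posterior: Beta(2+37, 1+41) = Beta(39, 42).
Equal-tailed 99% interval: the 0.005 and 0.995 quantiles of Beta(39, 42).
Posterior mean ≈ 0.481, SD ≈ 0.055; a Normal approximation gives roughly [0.339, 0.624].
Exact: F⁻¹(0.005) = 0.342; F⁻¹(0.995) = 0.623.

[0.342, 0.623]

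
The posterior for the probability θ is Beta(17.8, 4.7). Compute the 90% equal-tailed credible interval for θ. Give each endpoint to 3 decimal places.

[0.639, 0.913]

Posterior: Beta(17.8, 4.7).
Equal-tailed 90% interval: the 0.05 and 0.95 quantiles of Beta(17.8, 4.7).
Posterior mean ≈ 0.791, SD ≈ 0.084; a Normal approximation gives roughly [0.653, 0.929].
Exact: F⁻¹(0.05) = 0.639; F⁻¹(0.95) = 0.913.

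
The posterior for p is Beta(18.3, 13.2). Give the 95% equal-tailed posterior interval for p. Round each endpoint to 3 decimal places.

[0.408, 0.744]

Posterior: Beta(18.3, 13.2).
Equal-tailed 95% interval: the 0.025 and 0.975 quantiles of Beta(18.3, 13.2).
Posterior mean ≈ 0.581, SD ≈ 0.087; a Normal approximation gives roughly [0.411, 0.751].
Exact: F⁻¹(0.025) = 0.408; F⁻¹(0.975) = 0.744.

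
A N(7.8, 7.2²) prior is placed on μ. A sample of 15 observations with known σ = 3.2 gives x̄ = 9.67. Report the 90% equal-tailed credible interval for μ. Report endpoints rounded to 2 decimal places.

Posterior precision = 1/7.2² + 15/3.2² = 0.0193 + 1.4648 = 1.4841, so posterior SD = 0.8208.
Posterior mean = (7.8/7.2² + 15·9.67/3.2²) / 1.4841 = 9.6457.
Interval: 9.6457 ± 1.645 × 0.8208 → [8.30, 11.00].

[8.30, 11.00]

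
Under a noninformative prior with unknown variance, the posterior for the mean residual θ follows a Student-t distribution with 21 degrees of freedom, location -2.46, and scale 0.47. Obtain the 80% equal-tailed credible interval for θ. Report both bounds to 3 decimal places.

The t_21 distribution is symmetric; the 80% interval is -2.46 ± t·0.47 with t_{0.9,21} = 1.323.
Half-width: 1.323 × 0.47 = 0.622.
-2.46 − 0.622 = -3.082; -2.46 + 0.622 = -1.838.

[-3.082, -1.838]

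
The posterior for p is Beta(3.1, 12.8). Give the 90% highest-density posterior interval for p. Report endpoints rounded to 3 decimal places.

The posterior is unimodal and skewed, so the HPD interval has equal density at both endpoints and is the shortest 90% interval.
Solving f(0.042) = f(0.341) with F(0.341) − F(0.042) = 0.90 gives [0.042, 0.341].
For comparison, the equal-tailed interval is [0.061, 0.373]; the HPD is narrower and shifted toward the mode.

[0.042, 0.341]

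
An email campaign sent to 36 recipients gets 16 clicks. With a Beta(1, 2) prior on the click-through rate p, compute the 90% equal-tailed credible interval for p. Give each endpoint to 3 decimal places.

Posterior: Beta(1+16, 2+20) = Beta(17, 22).
Equal-tailed 90% interval: the 0.05 and 0.95 quantiles of Beta(17, 22).
Posterior mean ≈ 0.436, SD ≈ 0.078; a Normal approximation gives roughly [0.307, 0.565].
Exact: F⁻¹(0.05) = 0.309; F⁻¹(0.95) = 0.567.

[0.309, 0.567]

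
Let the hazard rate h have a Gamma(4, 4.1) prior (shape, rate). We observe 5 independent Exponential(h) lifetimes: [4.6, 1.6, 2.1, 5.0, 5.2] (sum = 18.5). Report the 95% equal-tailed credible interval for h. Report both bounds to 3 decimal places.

Posterior: Gamma(4+5, 4.1+18.5) = Gamma(9, 22.6) (shape, rate).
Equal-tailed 95% interval: Gamma(9, 22.6) quantiles at 0.025 and 0.975.
Posterior mean ≈ 0.398, SD ≈ 0.133; a Normal approximation gives roughly [0.138, 0.658].
Exact: lower = 0.182; upper = 0.697.

[0.182, 0.697]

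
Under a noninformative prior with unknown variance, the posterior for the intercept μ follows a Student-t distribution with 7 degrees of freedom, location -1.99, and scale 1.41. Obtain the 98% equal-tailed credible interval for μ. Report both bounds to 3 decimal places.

[-6.217, 2.237]

The t_7 distribution is symmetric; the 98% interval is -1.99 ± t·1.41 with t_{0.99,7} = 2.998.
Half-width: 2.998 × 1.41 = 4.227.
-1.99 − 4.227 = -6.217; -1.99 + 4.227 = 2.237.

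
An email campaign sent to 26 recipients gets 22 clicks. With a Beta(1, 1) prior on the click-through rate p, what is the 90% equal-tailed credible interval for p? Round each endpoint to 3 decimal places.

Posterior: Beta(1+22, 1+4) = Beta(23, 5).
Equal-tailed 90% interval: the 0.05 and 0.95 quantiles of Beta(23, 5).
Posterior mean ≈ 0.821, SD ≈ 0.071; a Normal approximation gives roughly [0.704, 0.938].
Exact: F⁻¹(0.05) = 0.692; F⁻¹(0.95) = 0.924.

[0.692, 0.924]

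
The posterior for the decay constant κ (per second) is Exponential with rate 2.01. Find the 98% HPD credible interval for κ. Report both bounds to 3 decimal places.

The exponential density is strictly decreasing on [0, ∞), so the HPD interval is anchored at 0: [0, q] with P(κ ≤ q) = 0.98.
q = −ln(1 − 0.98) / 2.01 = 3.9120 / 2.01 = 1.946.

[0.000, 1.946]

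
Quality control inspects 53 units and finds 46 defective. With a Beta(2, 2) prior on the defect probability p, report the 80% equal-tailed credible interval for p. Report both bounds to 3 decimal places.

Posterior: Beta(2+46, 2+7) = Beta(48, 9).
Equal-tailed 80% interval: the 0.1 and 0.9 quantiles of Beta(48, 9).
Posterior mean ≈ 0.842, SD ≈ 0.048; a Normal approximation gives roughly [0.781, 0.903].
Exact: F⁻¹(0.1) = 0.778; F⁻¹(0.9) = 0.901.

[0.778, 0.901]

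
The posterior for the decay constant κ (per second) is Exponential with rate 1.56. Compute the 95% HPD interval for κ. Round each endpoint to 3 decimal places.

[0.000, 1.920]

The exponential density is strictly decreasing on [0, ∞), so the HPD interval is anchored at 0: [0, q] with P(κ ≤ q) = 0.95.
q = −ln(1 − 0.95) / 1.56 = 2.9957 / 1.56 = 1.920.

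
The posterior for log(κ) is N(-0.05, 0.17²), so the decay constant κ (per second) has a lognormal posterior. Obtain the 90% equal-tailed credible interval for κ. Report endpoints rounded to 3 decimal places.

[0.719, 1.258]

On the log scale the 90% interval is -0.05 ± 1.645 × 0.17 = [-0.3296, 0.2296].
Exponentiate: [e^-0.3296, e^0.2296] = [0.719, 1.258].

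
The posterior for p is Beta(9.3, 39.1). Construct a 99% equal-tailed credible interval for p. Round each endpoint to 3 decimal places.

Posterior: Beta(9.3, 39.1).
Equal-tailed 99% interval: the 0.005 and 0.995 quantiles of Beta(9.3, 39.1).
Posterior mean ≈ 0.192, SD ≈ 0.056; a Normal approximation gives roughly [0.048, 0.337].
Exact: F⁻¹(0.005) = 0.074; F⁻¹(0.995) = 0.357.

[0.074, 0.357]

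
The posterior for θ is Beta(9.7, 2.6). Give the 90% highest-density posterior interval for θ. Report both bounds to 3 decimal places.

The posterior is unimodal and skewed, so the HPD interval has equal density at both endpoints and is the shortest 90% interval.
Solving f(0.621) = f(0.966) with F(0.966) − F(0.621) = 0.90 gives [0.621, 0.966].
For comparison, the equal-tailed interval is [0.580, 0.943]; the HPD is narrower and shifted toward the mode.

[0.621, 0.966]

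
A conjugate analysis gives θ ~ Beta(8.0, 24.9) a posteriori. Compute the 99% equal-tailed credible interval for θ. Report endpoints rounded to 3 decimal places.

Posterior: Beta(8.0, 24.9).
Equal-tailed 99% interval: the 0.005 and 0.995 quantiles of Beta(8.0, 24.9).
Posterior mean ≈ 0.243, SD ≈ 0.074; a Normal approximation gives roughly [0.053, 0.433].
Exact: F⁻¹(0.005) = 0.087; F⁻¹(0.995) = 0.456.

[0.087, 0.456]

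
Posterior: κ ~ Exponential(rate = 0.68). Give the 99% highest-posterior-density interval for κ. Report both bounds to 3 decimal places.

[0.000, 6.772]

The exponential density is strictly decreasing on [0, ∞), so the HPD interval is anchored at 0: [0, q] with P(κ ≤ q) = 0.99.
q = −ln(1 − 0.99) / 0.68 = 4.6052 / 0.68 = 6.772.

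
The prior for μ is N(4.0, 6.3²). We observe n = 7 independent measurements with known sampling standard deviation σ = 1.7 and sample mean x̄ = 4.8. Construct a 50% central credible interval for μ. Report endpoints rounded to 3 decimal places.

Posterior precision = 1/6.3² + 7/1.7² = 0.0252 + 2.4221 = 2.4473, so posterior SD = 0.6392.
Posterior mean = (4.0/6.3² + 7·4.8/1.7²) / 2.4473 = 4.7918.
Interval: 4.7918 ± 0.674 × 0.6392 → [4.361, 5.223].

[4.361, 5.223]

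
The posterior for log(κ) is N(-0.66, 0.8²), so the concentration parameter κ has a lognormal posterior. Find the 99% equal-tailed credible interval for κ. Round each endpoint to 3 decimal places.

[0.066, 4.058]

On the log scale the 99% interval is -0.66 ± 2.576 × 0.8 = [-2.7207, 1.4007].
Exponentiate: [e^-2.7207, e^1.4007] = [0.066, 4.058].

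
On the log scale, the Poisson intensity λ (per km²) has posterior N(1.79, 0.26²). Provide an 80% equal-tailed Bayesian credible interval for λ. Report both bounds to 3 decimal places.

On the log scale the 80% interval is 1.79 ± 1.282 × 0.26 = [1.4568, 2.1232].
Exponentiate: [e^1.4568, e^2.1232] = [4.292, 8.358].

[4.292, 8.358]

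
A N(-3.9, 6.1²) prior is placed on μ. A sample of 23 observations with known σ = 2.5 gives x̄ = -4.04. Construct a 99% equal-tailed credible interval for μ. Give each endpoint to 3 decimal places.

[-5.377, -2.701]

Posterior precision = 1/6.1² + 23/2.5² = 0.0269 + 3.6800 = 3.7069, so posterior SD = 0.5194.
Posterior mean = (-3.9/6.1² + 23·-4.04/2.5²) / 3.7069 = -4.0390.
Interval: -4.0390 ± 2.576 × 0.5194 → [-5.377, -2.701].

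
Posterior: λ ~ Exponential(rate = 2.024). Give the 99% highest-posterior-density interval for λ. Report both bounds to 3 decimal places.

The exponential density is strictly decreasing on [0, ∞), so the HPD interval is anchored at 0: [0, q] with P(λ ≤ q) = 0.99.
q = −ln(1 − 0.99) / 2.024 = 4.6052 / 2.024 = 2.275.

[0.000, 2.275]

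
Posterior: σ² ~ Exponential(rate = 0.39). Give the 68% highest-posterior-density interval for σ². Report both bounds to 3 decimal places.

[0.000, 2.922]

The exponential density is strictly decreasing on [0, ∞), so the HPD interval is anchored at 0: [0, q] with P(σ² ≤ q) = 0.68.
q = −ln(1 − 0.68) / 0.39 = 1.1394 / 0.39 = 2.922.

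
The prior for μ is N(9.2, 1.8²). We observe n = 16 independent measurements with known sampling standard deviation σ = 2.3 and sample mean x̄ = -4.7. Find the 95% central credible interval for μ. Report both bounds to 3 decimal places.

Posterior precision = 1/1.8² + 16/2.3² = 0.3086 + 3.0246 = 3.3332, so posterior SD = 0.5477.
Posterior mean = (9.2/1.8² + 16·-4.7/2.3²) / 3.3332 = -3.4129.
Interval: -3.4129 ± 1.960 × 0.5477 → [-4.486, -2.339].

[-4.486, -2.339]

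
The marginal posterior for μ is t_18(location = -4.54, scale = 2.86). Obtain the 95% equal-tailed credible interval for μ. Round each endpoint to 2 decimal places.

The t_18 distribution is symmetric; the 95% interval is -4.54 ± t·2.86 with t_{0.975,18} = 2.101.
Half-width: 2.101 × 2.86 = 6.01.
-4.54 − 6.01 = -10.55; -4.54 + 6.01 = 1.47.

[-10.55, 1.47]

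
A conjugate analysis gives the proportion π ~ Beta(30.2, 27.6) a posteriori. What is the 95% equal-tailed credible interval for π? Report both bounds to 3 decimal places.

[0.395, 0.649]

Posterior: Beta(30.2, 27.6).
Equal-tailed 95% interval: the 0.025 and 0.975 quantiles of Beta(30.2, 27.6).
Posterior mean ≈ 0.522, SD ≈ 0.065; a Normal approximation gives roughly [0.395, 0.650].
Exact: F⁻¹(0.025) = 0.395; F⁻¹(0.975) = 0.649.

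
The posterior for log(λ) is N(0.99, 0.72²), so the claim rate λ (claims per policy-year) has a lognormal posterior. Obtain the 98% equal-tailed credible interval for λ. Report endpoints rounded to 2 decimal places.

On the log scale the 98% interval is 0.99 ± 2.326 × 0.72 = [-0.6850, 2.6650].
Exponentiate: [e^-0.6850, e^2.6650] = [0.50, 14.37].

[0.50, 14.37]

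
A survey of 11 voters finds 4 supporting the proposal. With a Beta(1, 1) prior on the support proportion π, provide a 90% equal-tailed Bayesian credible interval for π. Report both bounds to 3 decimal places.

Posterior: Beta(1+4, 1+7) = Beta(5, 8).
Equal-tailed 90% interval: the 0.05 and 0.95 quantiles of Beta(5, 8).
Posterior mean ≈ 0.385, SD ≈ 0.130; a Normal approximation gives roughly [0.171, 0.598].
Exact: F⁻¹(0.05) = 0.181; F⁻¹(0.95) = 0.609.

[0.181, 0.609]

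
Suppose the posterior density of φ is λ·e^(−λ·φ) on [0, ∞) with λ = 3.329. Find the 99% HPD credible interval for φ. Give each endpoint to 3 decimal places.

The exponential density is strictly decreasing on [0, ∞), so the HPD interval is anchored at 0: [0, q] with P(φ ≤ q) = 0.99.
q = −ln(1 − 0.99) / 3.329 = 4.6052 / 3.329 = 1.383.

[0.000, 1.383]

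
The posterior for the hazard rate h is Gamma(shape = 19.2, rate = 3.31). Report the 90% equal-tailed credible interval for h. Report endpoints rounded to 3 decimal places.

Posterior: Gamma(shape 19.2, rate 3.31).
Equal-tailed 90% interval: Gamma(19.2, 3.31) quantiles at 0.05 and 0.95.
Posterior mean ≈ 5.801, SD ≈ 1.324; a Normal approximation gives roughly [3.623, 7.978].
Exact: lower = 3.808; upper = 8.136.

[3.808, 8.136]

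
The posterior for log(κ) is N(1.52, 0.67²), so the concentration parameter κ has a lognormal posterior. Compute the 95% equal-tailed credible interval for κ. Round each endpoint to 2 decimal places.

On the log scale the 95% interval is 1.52 ± 1.960 × 0.67 = [0.2068, 2.8332].
Exponentiate: [e^0.2068, e^2.8332] = [1.23, 17.00].

[1.23, 17.00]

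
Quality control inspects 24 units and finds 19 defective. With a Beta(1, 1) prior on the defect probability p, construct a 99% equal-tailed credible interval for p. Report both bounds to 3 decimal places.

[0.530, 0.934]

Posterior: Beta(1+19, 1+5) = Beta(20, 6).
Equal-tailed 99% interval: the 0.005 and 0.995 quantiles of Beta(20, 6).
Posterior mean ≈ 0.769, SD ≈ 0.081; a Normal approximation gives roughly [0.560, 0.978].
Exact: F⁻¹(0.005) = 0.530; F⁻¹(0.995) = 0.934.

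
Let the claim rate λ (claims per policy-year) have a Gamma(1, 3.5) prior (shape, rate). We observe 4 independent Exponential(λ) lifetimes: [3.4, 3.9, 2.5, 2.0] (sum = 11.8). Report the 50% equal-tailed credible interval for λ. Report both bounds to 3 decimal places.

Posterior: Gamma(1+4, 3.5+11.8) = Gamma(5, 15.3) (shape, rate).
Equal-tailed 50% interval: Gamma(5, 15.3) quantiles at 0.25 and 0.75.
Posterior mean ≈ 0.327, SD ≈ 0.146; a Normal approximation gives roughly [0.228, 0.425].
Exact: lower = 0.220; upper = 0.410.

[0.220, 0.410]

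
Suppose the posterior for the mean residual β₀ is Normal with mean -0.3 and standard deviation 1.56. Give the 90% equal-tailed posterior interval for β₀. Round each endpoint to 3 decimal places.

The posterior is symmetric, so the 90% equal-tailed interval is β₀ = -0.3 ± z·1.56 with z = 1.645.
Half-width: 1.645 × 1.56 = 2.566.
-0.3 − 2.566 = -2.866; -0.3 + 2.566 = 2.266.

[-2.866, 2.266]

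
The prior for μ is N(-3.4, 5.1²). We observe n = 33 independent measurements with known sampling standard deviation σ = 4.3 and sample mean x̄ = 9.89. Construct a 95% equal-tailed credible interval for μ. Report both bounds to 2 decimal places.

[8.16, 11.06]

Posterior precision = 1/5.1² + 33/4.3² = 0.0384 + 1.7847 = 1.8232, so posterior SD = 0.7406.
Posterior mean = (-3.4/5.1² + 33·9.89/4.3²) / 1.8232 = 9.6097.
Interval: 9.6097 ± 1.960 × 0.7406 → [8.16, 11.06].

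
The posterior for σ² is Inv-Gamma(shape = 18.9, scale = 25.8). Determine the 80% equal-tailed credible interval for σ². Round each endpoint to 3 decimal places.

[1.047, 1.899]

Inverse-Gamma(18.9, 25.8) quantiles: F⁻¹(0.1) and F⁻¹(0.9).
Equivalently, 1/σ² ~ Gamma(18.9, rate = 25.8); invert its 0.9 and 0.1 quantiles.
Posterior mean ≈ 1.441, SD ≈ 0.351; a Normal approximation gives roughly [0.992, 1.891].
Exact: lower = 1.047; upper = 1.899.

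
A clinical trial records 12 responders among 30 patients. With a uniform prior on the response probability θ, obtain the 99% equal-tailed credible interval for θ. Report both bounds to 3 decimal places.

[0.203, 0.631]

Posterior: Beta(1+12, 1+18) = Beta(13, 19).
Equal-tailed 99% interval: the 0.005 and 0.995 quantiles of Beta(13, 19).
Posterior mean ≈ 0.406, SD ≈ 0.085; a Normal approximation gives roughly [0.186, 0.626].
Exact: F⁻¹(0.005) = 0.203; F⁻¹(0.995) = 0.631.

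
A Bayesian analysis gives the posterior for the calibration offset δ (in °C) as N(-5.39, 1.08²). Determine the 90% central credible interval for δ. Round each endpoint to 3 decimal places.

[-7.166, -3.614]

The posterior is symmetric, so the 90% equal-tailed interval is δ = -5.39 ± z·1.08 with z = 1.645.
Half-width: 1.645 × 1.08 = 1.776.
-5.39 − 1.776 = -7.166; -5.39 + 1.776 = -3.614.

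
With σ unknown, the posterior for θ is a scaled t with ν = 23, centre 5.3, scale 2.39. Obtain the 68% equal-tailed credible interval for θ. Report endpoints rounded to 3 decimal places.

The t_23 distribution is symmetric; the 68% interval is 5.3 ± t·2.39 with t_{0.84,23} = 1.016.
Half-width: 1.016 × 2.39 = 2.429.
5.3 − 2.429 = 2.871; 5.3 + 2.429 = 7.729.

[2.871, 7.729]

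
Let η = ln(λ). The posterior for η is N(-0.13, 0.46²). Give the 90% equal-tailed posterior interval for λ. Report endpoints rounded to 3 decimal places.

On the log scale the 90% interval is -0.13 ± 1.645 × 0.46 = [-0.8866, 0.6266].
Exponentiate: [e^-0.8866, e^0.6266] = [0.412, 1.871].

[0.412, 1.871]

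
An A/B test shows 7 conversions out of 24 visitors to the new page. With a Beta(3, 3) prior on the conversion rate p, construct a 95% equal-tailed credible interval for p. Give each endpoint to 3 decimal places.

Posterior: Beta(3+7, 3+17) = Beta(10, 20).
Equal-tailed 95% interval: the 0.025 and 0.975 quantiles of Beta(10, 20).
Posterior mean ≈ 0.333, SD ≈ 0.085; a Normal approximation gives roughly [0.167, 0.499].
Exact: F⁻¹(0.025) = 0.179; F⁻¹(0.975) = 0.508.

[0.179, 0.508]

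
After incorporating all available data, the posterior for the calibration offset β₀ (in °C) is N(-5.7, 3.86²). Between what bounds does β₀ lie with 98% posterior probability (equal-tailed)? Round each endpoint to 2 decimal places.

[-14.68, 3.28]

The posterior is symmetric, so the 98% equal-tailed interval is β₀ = -5.7 ± z·3.86 with z = 2.326.
Half-width: 2.326 × 3.86 = 8.98.
-5.7 − 8.98 = -14.68; -5.7 + 8.98 = 3.28.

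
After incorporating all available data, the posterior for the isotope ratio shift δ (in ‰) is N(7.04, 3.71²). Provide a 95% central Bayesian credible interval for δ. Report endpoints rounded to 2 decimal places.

[-0.23, 14.31]

The posterior is symmetric, so the 95% equal-tailed interval is δ = 7.04 ± z·3.71 with z = 1.960.
Half-width: 1.960 × 3.71 = 7.27.
7.04 − 7.27 = -0.23; 7.04 + 7.27 = 14.31.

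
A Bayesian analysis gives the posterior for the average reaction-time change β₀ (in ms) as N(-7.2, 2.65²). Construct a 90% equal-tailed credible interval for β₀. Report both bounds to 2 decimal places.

The posterior is symmetric, so the 90% equal-tailed interval is β₀ = -7.2 ± z·2.65 with z = 1.645.
Half-width: 1.645 × 2.65 = 4.36.
-7.2 − 4.36 = -11.56; -7.2 + 4.36 = -2.84.

[-11.56, -2.84]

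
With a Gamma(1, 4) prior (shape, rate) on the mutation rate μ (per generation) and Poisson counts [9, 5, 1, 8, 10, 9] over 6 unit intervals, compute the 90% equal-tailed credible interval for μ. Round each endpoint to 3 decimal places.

Posterior: Gamma(1+42, 4+6) = Gamma(43, 10) (shape, rate).
Equal-tailed 90% interval: Gamma(43, 10) quantiles at 0.05 and 0.95.
Posterior mean ≈ 4.300, SD ≈ 0.656; a Normal approximation gives roughly [3.221, 5.379].
Exact: lower = 3.281; upper = 5.432.

[3.281, 5.432]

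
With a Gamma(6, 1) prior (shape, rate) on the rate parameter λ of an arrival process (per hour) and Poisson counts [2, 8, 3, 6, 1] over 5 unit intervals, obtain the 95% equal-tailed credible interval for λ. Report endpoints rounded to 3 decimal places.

[2.831, 6.151]

Posterior: Gamma(6+20, 1+5) = Gamma(26, 6) (shape, rate).
Equal-tailed 95% interval: Gamma(26, 6) quantiles at 0.025 and 0.975.
Posterior mean ≈ 4.333, SD ≈ 0.850; a Normal approximation gives roughly [2.668, 5.999].
Exact: lower = 2.831; upper = 6.151.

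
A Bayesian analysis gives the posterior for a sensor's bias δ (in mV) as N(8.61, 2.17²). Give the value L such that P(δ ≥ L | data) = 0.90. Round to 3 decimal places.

Need L with P(δ ≥ L) = 0.90: L = 8.61 − z_{0.1}·2.17.
z = 1.282; L = 8.61 − 1.282 × 2.17 = 5.829.

5.829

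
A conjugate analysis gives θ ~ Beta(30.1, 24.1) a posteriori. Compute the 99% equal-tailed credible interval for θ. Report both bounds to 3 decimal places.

Posterior: Beta(30.1, 24.1).
Equal-tailed 99% interval: the 0.005 and 0.995 quantiles of Beta(30.1, 24.1).
Posterior mean ≈ 0.555, SD ≈ 0.067; a Normal approximation gives roughly [0.383, 0.728].
Exact: F⁻¹(0.005) = 0.382; F⁻¹(0.995) = 0.721.

[0.382, 0.721]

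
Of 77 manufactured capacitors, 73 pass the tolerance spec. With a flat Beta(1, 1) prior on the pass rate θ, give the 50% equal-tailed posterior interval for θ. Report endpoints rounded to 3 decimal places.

Posterior: Beta(1+73, 1+4) = Beta(74, 5).
Equal-tailed 50% interval: the 0.25 and 0.75 quantiles of Beta(74, 5).
Posterior mean ≈ 0.937, SD ≈ 0.027; a Normal approximation gives roughly [0.918, 0.955].
Exact: F⁻¹(0.25) = 0.921; F⁻¹(0.75) = 0.957.

[0.921, 0.957]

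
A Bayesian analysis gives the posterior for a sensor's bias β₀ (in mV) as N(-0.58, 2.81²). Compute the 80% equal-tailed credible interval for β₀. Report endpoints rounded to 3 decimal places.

The posterior is symmetric, so the 80% equal-tailed interval is β₀ = -0.58 ± z·2.81 with z = 1.282.
Half-width: 1.282 × 2.81 = 3.601.
-0.58 − 3.601 = -4.181; -0.58 + 3.601 = 3.021.

[-4.181, 3.021]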